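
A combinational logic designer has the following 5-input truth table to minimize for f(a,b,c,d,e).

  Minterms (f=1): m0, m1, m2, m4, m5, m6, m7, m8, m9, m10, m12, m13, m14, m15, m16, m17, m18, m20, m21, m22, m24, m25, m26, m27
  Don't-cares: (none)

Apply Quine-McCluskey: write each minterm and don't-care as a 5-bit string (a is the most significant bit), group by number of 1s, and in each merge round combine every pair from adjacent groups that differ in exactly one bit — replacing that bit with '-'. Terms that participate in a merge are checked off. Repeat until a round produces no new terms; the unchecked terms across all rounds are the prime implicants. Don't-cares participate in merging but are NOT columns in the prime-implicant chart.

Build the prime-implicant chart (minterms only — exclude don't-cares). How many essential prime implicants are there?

4

[col 0] 00000*, 00001*, 00010*, 00100*, 00101*, 00110*, 00111*, 01000*, 01001*, 01010*, 01100*, 01101*, 01110*, 01111*, 10000*, 10001*, 10010*, 10100*, 10101*, 10110*, 11000*, 11001*, 11010*, 11011*
[col 1] -0000*, -0001*, -0010*, -0100*, -0101*, -0110*, -1000*, -1001*, -1010*, 0-000*, 0-001*, 0-010*, 0-100*, 0-101*, 0-110*, 0-111*, 00-00*, 00-01*, 00-10*, 000-0*, 0000-*, 001-0*, 001-1*, 0010-*, 0011-*, 01-00*, 01-01*, 01-10*, 010-0*, 0100-*, 011-0*, 011-1*, 0110-*, 0111-*, 1-000*, 1-001*, 1-010*, 10-00*, 10-01*, 10-10*, 100-0*, 1000-*, 101-0*, 1010-*, 110-0*, 110-1*, 1100-*, 1101-*
[col 2] --000*, --001*, --010*, -0-00*, -0-01*, -0-10*, -00-0*, -000-*, -01-0*, -010-*, -10-0*, -100-*, 0--00*, 0--01*, 0--10*, 0-0-0*, 0-00-*, 0-1-0*, 0-1-1*, 0-10-*, 0-11-*, 00--0*, 00-0-*, 001--*, 01--0*, 01-0-*, 011--*, 1-0-0*, 1-00-*, 10--0*, 10-0-*, 110--
[col 3] --0-0, --00-, -0--0, -0-0-, 0---0, 0--0-, 0-1--
Prime implicants: --0-0, --00-, -0--0, -0-0-, 0---0, 0--0-, 0-1--, 110--
PI chart (minterm → PIs covering it):
  0 | --0-0,--00-,-0--0,-0-0-,0---0,0--0-
  1 | --00-,-0-0-,0--0-
  2 | --0-0,-0--0,0---0
  4 | -0--0,-0-0-,0---0,0--0-,0-1--
  5 | -0-0-,0--0-,0-1--
  6 | -0--0,0---0,0-1--
  7 | 0-1--  (sole → essential)
  8 | --0-0,--00-,0---0,0--0-
  9 | --00-,0--0-
  10 | --0-0,0---0
  12 | 0---0,0--0-,0-1--
  13 | 0--0-,0-1--
  14 | 0---0,0-1--
  15 | 0-1--  (sole → essential)
  16 | --0-0,--00-,-0--0,-0-0-
  17 | --00-,-0-0-
  18 | --0-0,-0--0
  20 | -0--0,-0-0-
  21 | -0-0-  (sole → essential)
  22 | -0--0  (sole → essential)
  24 | --0-0,--00-,110--
  25 | --00-,110--
  26 | --0-0,110--
  27 | 110--  (sole → essential)
Essential prime implicants: -0--0, -0-0-, 0-1--, 110--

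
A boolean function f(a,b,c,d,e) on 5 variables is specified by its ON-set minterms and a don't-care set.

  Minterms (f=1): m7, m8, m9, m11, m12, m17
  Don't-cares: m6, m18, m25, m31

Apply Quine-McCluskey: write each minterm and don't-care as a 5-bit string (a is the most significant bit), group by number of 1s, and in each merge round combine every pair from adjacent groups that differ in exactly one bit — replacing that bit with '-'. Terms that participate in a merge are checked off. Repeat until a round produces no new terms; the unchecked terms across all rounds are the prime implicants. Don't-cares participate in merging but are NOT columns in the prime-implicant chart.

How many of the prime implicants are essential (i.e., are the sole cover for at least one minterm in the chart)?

Round 0: 00110✓ 00111✓ 01000✓ 01001✓ 01011✓ 01100✓ 10001✓ 10010 11001✓ 11111
Round 1: -1001 0011- 01-00 010-1 0100- 1-001
PIs = {-1001, 0011-, 01-00, 010-1, 0100-, 1-001, 10010, 11111}
Coverage chart:
  m7: 0011- ←essential
  m8: 01-00,0100-
  m9: -1001,010-1,0100-
  m11: 010-1 ←essential
  m12: 01-00 ←essential
  m17: 1-001 ←essential
Essential: 0011-, 01-00, 010-1, 1-001

4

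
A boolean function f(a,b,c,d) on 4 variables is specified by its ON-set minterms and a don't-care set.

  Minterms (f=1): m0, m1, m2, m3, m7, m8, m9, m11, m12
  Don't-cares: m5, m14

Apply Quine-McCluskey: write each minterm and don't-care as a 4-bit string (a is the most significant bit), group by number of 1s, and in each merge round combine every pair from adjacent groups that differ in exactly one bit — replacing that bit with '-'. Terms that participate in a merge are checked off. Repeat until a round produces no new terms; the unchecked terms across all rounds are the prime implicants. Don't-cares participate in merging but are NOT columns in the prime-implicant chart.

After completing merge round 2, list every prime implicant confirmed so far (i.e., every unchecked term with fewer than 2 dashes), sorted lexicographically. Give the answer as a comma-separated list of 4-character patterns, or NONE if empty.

1-00, 11-0

Round 0: 0000✓ 0001✓ 0010✓ 0011✓ 0101✓ 0111✓ 1000✓ 1001✓ 1011✓ 1100✓ 1110✓
Round 1: -000✓ -001✓ -011✓ 0-01✓ 0-11✓ 00-0✓ 00-1✓ 000-✓ 001-✓ 01-1✓ 1-00 10-1✓ 100-✓ 11-0
Round 2: -0-1 -00- 0--1 00--
PIs = {-0-1, -00-, 0--1, 00--, 1-00, 11-0}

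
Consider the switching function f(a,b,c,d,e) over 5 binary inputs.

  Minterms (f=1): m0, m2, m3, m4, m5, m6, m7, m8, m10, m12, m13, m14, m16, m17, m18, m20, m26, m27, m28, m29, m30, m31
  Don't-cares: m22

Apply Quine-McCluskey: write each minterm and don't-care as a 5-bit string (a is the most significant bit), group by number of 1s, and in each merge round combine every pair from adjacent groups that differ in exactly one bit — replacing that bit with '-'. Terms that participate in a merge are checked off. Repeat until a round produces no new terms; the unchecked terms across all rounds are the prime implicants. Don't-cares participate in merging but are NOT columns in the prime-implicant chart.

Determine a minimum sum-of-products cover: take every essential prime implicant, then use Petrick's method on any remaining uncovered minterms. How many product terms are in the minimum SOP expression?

Round 0: 00000✓ 00010✓ 00011✓ 00100✓ 00101✓ 00110✓ 00111✓ 01000✓ 01010✓ 01100✓ 01101✓ 01110✓ 10000✓ 10001✓ 10010✓ 10100✓ 10110✓ 11010✓ 11011✓ 11100✓ 11101✓ 11110✓ 11111✓
Round 1: -0000✓ -0010✓ -0100✓ -0110✓ -1010✓ -1100✓ -1101✓ -1110✓ 0-000✓ 0-010✓ 0-100✓ 0-101✓ 0-110✓ 00-00✓ 00-10✓ 00-11✓ 000-0✓ 0001-✓ 001-0✓ 001-1✓ 0010-✓ 0011-✓ 01-00✓ 01-10✓ 010-0✓ 011-0✓ 0110-✓ 1-010✓ 1-100✓ 1-110✓ 10-00✓ 10-10✓ 100-0✓ 1000- 101-0✓ 11-10✓ 11-11✓ 1101-✓ 111-0✓ 111-1✓ 1110-✓ 1111-✓
Round 2: --010✓ --100✓ --110✓ -0-00✓ -0-10✓ -00-0✓ -01-0✓ -1-10✓ -11-0✓ -110- 0--00✓ 0--10✓ 0-0-0✓ 0-1-0✓ 0-10- 00--0✓ 00-1- 001-- 01--0✓ 1--10✓ 1-1-0✓ 10--0✓ 11-1- 111--
Round 3: ---10 --1-0 -0--0 0---0
PIs = {---10, --1-0, -0--0, -110-, 0---0, 0-10-, 00-1-, 001--, 1000-, 11-1-, 111--}
Coverage chart:
  m0: -0--0,0---0
  m2: ---10,-0--0,0---0,00-1-
  m3: 00-1- ←essential
  m4: --1-0,-0--0,0---0,0-10-,001--
  m5: 0-10-,001--
  m6: ---10,--1-0,-0--0,0---0,00-1-,001--
  m7: 00-1-,001--
  m8: 0---0 ←essential
  m10: ---10,0---0
  m12: --1-0,-110-,0---0,0-10-
  m13: -110-,0-10-
  m14: ---10,--1-0,0---0
  m16: -0--0,1000-
  m17: 1000- ←essential
  m18: ---10,-0--0
  m20: --1-0,-0--0
  m26: ---10,11-1-
  m27: 11-1- ←essential
  m28: --1-0,-110-,111--
  m29: -110-,111--
  m30: ---10,--1-0,11-1-,111--
  m31: 11-1-,111--
Essential: 0---0, 00-1-, 1000-, 11-1-
Petrick residual → -0--0, -110-, 0-10-
Min cover (7 terms): b'e' + bcd' + a'e' + a'cd' + a'b'd + ab'c'd' + abd

7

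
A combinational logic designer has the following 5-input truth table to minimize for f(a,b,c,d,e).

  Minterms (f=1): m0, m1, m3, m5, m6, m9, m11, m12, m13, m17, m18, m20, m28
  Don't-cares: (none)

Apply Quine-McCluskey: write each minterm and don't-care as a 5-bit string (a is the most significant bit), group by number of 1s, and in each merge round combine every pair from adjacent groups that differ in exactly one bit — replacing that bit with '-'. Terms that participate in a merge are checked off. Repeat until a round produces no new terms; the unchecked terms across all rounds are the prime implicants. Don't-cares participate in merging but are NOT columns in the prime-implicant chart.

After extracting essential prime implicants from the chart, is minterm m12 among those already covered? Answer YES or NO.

size-2^0 implicants → 00000(✓)  00001(✓)  00011(✓)  00101(✓)  00110  01001(✓)  01011(✓)  01100(✓)  01101(✓)  10001(✓)  10010  10100(✓)  11100(✓)
size-2^1 implicants → -0001  -1100  0-001(✓)  0-011(✓)  0-101(✓)  00-01(✓)  000-1(✓)  0000-  01-01(✓)  010-1(✓)  0110-  1-100
size-2^2 implicants → 0--01  0-0-1
Unchecked terms (primes): -0001, -1100, 0--01, 0-0-1, 0000-, 00110, 0110-, 1-100, 10010
Minterm coverage:
  m0 ⊆ 0000- [E]
  m1 ⊆ -0001,0--01,0-0-1,0000-
  m3 ⊆ 0-0-1 [E]
  m5 ⊆ 0--01 [E]
  m6 ⊆ 00110 [E]
  m9 ⊆ 0--01,0-0-1
  m11 ⊆ 0-0-1 [E]
  m12 ⊆ -1100,0110-
  m13 ⊆ 0--01,0110-
  m17 ⊆ -0001 [E]
  m18 ⊆ 10010 [E]
  m20 ⊆ 1-100 [E]
  m28 ⊆ -1100,1-100
E = {-0001, 0--01, 0-0-1, 0000-, 00110, 1-100, 10010}

NO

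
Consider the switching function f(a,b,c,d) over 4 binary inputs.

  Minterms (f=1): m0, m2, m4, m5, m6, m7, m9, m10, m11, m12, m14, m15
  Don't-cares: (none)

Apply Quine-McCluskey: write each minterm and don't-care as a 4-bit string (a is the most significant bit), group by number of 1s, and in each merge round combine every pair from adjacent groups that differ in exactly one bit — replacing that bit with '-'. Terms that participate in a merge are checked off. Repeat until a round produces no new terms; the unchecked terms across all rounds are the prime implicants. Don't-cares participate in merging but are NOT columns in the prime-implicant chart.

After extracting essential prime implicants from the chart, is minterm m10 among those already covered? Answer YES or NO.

[col 0] 0000*, 0010*, 0100*, 0101*, 0110*, 0111*, 1001*, 1010*, 1011*, 1100*, 1110*, 1111*
[col 1] -010*, -100*, -110*, -111*, 0-00*, 0-10*, 00-0*, 01-0*, 01-1*, 010-*, 011-*, 1-10*, 1-11*, 10-1, 101-*, 11-0*, 111-*
[col 2] --10, -1-0, -11-, 0--0, 01--, 1-1-
Prime implicants: --10, -1-0, -11-, 0--0, 01--, 1-1-, 10-1
PI chart (minterm → PIs covering it):
  0 | 0--0  (sole → essential)
  2 | --10,0--0
  4 | -1-0,0--0,01--
  5 | 01--  (sole → essential)
  6 | --10,-1-0,-11-,0--0,01--
  7 | -11-,01--
  9 | 10-1  (sole → essential)
  10 | --10,1-1-
  11 | 1-1-,10-1
  12 | -1-0  (sole → essential)
  14 | --10,-1-0,-11-,1-1-
  15 | -11-,1-1-
Essential prime implicants: -1-0, 0--0, 01--, 10-1

NO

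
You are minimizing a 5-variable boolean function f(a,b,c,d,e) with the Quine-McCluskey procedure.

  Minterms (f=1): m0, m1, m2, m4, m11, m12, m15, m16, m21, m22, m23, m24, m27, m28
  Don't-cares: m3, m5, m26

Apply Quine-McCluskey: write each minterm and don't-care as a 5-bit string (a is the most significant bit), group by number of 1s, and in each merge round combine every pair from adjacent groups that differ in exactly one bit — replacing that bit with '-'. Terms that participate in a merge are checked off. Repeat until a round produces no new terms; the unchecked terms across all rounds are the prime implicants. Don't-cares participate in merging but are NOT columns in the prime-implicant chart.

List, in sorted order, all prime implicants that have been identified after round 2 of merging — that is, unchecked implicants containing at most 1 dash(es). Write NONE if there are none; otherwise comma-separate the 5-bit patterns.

-0000, -0101, -1011, -1100, 0-011, 0-100, 01-11, 1-000, 101-1, 1011-, 11-00, 110-0, 1101-

size-2^0 implicants → 00000(✓)  00001(✓)  00010(✓)  00011(✓)  00100(✓)  00101(✓)  01011(✓)  01100(✓)  01111(✓)  10000(✓)  10101(✓)  10110(✓)  10111(✓)  11000(✓)  11010(✓)  11011(✓)  11100(✓)
size-2^1 implicants → -0000  -0101  -1011  -1100  0-011  0-100  00-00(✓)  00-01(✓)  000-0(✓)  000-1(✓)  0000-(✓)  0001-(✓)  0010-(✓)  01-11  1-000  101-1  1011-  11-00  110-0  1101-
size-2^2 implicants → 00-0-  000--
Unchecked terms (primes): -0000, -0101, -1011, -1100, 0-011, 0-100, 00-0-, 000--, 01-11, 1-000, 101-1, 1011-, 11-00, 110-0, 1101-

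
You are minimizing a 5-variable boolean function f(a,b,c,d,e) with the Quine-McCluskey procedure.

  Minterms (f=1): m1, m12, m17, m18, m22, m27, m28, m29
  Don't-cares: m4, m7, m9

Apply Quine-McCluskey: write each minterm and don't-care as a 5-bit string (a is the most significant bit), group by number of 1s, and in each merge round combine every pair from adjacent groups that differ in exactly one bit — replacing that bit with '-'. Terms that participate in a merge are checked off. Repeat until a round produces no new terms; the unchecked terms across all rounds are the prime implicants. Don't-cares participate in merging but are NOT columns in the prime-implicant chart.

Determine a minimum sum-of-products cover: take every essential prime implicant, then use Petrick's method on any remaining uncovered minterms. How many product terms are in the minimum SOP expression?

5

[col 0] 00001*, 00100*, 00111, 01001*, 01100*, 10001*, 10010*, 10110*, 11011, 11100*, 11101*
[col 1] -0001, -1100, 0-001, 0-100, 10-10, 1110-
Prime implicants: -0001, -1100, 0-001, 0-100, 00111, 10-10, 11011, 1110-
PI chart (minterm → PIs covering it):
  1 | -0001,0-001
  12 | -1100,0-100
  17 | -0001  (sole → essential)
  18 | 10-10  (sole → essential)
  22 | 10-10  (sole → essential)
  27 | 11011  (sole → essential)
  28 | -1100,1110-
  29 | 1110-  (sole → essential)
Essential prime implicants: -0001, 10-10, 11011, 1110-
Petrick residual → -1100
Minimum SOP uses 5 PIs: b'c'd'e + bcd'e' + ab'de' + abc'de + abcd'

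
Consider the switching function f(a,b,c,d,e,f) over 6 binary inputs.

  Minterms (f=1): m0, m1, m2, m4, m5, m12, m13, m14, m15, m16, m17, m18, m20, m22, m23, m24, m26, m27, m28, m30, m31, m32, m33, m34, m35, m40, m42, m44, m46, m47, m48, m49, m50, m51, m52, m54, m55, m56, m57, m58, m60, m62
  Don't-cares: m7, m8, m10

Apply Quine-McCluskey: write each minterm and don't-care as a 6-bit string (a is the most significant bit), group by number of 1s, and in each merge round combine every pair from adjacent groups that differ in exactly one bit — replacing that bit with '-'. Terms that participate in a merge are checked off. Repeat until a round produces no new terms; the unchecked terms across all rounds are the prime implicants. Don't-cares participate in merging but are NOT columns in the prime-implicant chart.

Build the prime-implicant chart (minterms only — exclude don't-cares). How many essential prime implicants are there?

Round 0: 000000✓ 000001✓ 000010✓ 000100✓ 000101✓ 000111✓ 001000✓ 001010✓ 001100✓ 001101✓ 001110✓ 001111✓ 010000✓ 010001✓ 010010✓ 010100✓ 010110✓ 010111✓ 011000✓ 011010✓ 011011✓ 011100✓ 011110✓ 011111✓ 100000✓ 100001✓ 100010✓ 100011✓ 101000✓ 101010✓ 101100✓ 101110✓ 101111✓ 110000✓ 110001✓ 110010✓ 110011✓ 110100✓ 110110✓ 110111✓ 111000✓ 111001✓ 111010✓ 111100✓ 111110✓
Round 1: -00000✓ -00001✓ -00010✓ -01000✓ -01010✓ -01100✓ -01110✓ -01111✓ -10000✓ -10001✓ -10010✓ -10100✓ -10110✓ -10111✓ -11000✓ -11010✓ -11100✓ -11110✓ 0-0000✓ 0-0001✓ 0-0010✓ 0-0100✓ 0-0111✓ 0-1000✓ 0-1010✓ 0-1100✓ 0-1110✓ 0-1111✓ 00-000✓ 00-010✓ 00-100✓ 00-101✓ 00-111✓ 000-00✓ 000-01✓ 0000-0✓ 00000-✓ 0001-1✓ 00010-✓ 001-00✓ 001-10✓ 0010-0✓ 0011-0✓ 0011-1✓ 00110-✓ 00111-✓ 01-000✓ 01-010✓ 01-100✓ 01-110✓ 01-111✓ 010-00✓ 010-10✓ 0100-0✓ 01000-✓ 0101-0✓ 01011-✓ 011-00✓ 011-10✓ 011-11✓ 0110-0✓ 01101-✓ 0111-0✓ 01111-✓ 1-0000✓ 1-0001✓ 1-0010✓ 1-0011✓ 1-1000✓ 1-1010✓ 1-1100✓ 1-1110✓ 10-000✓ 10-010✓ 1000-0✓ 1000-1✓ 10000-✓ 10001-✓ 101-00✓ 101-10✓ 1010-0✓ 1011-0✓ 10111-✓ 11-000✓ 11-001✓ 11-010✓ 11-100✓ 11-110✓ 110-00✓ 110-10✓ 110-11✓ 1100-0✓ 1100-1✓ 11000-✓ 11001-✓ 1101-0✓ 11011-✓ 111-00✓ 111-10✓ 1110-0✓ 11100-✓ 1111-0✓
Round 2: --0000✓ --0001✓ --0010✓ --1000✓ --1010✓ --1100✓ --1110✓ -0-000✓ -0-010✓ -000-0✓ -0000-✓ -01-00✓ -01-10✓ -010-0✓ -011-0✓ -0111- -1-000✓ -1-010✓ -1-100✓ -1-110✓ -10-00✓ -10-10✓ -100-0✓ -1000-✓ -101-0✓ -1011- -11-00✓ -11-10✓ -110-0✓ -111-0✓ 0--000✓ 0--010✓ 0--100✓ 0--111 0-0-00✓ 0-00-0✓ 0-000-✓ 0-1-00✓ 0-1-10✓ 0-10-0✓ 0-11-0✓ 0-111- 00--00✓ 00-0-0✓ 00-1-1 00-10- 000-0- 001--0✓ 0011-- 01--00✓ 01--10✓ 01-0-0✓ 01-1-0✓ 01-11- 010--0✓ 011--0✓ 011-1- 1--000✓ 1--010✓ 1-00-0✓ 1-00-1✓ 1-000-✓ 1-001-✓ 1-1-00✓ 1-1-10✓ 1-10-0✓ 1-11-0✓ 10-0-0✓ 1000--✓ 101--0✓ 11--00✓ 11--10✓ 11-0-0✓ 11-00- 11-1-0✓ 110--0✓ 110-1- 1100--✓ 111--0✓
Round 3: ---000✓ ---010✓ --00-0✓ --000- --1-00✓ --1-10✓ --10-0✓ --11-0✓ -0-0-0✓ -01--0✓ -1--00✓ -1--10✓ -1-0-0✓ -1-1-0✓ -10--0✓ -11--0✓ 0---00 0--0-0✓ 0-1--0✓ 01---0✓ 1--0-0✓ 1-00-- 1-1--0✓ 11---0✓
Round 4: ---0-0 --1--0 -1---0
PIs = {---0-0, --000-, --1--0, -0111-, -1---0, -1011-, 0---00, 0--111, 0-111-, 00-1-1, 00-10-, 000-0-, 0011--, 01-11-, 011-1-, 1-00--, 11-00-, 110-1-}
Coverage chart:
  m0: ---0-0,--000-,0---00,000-0-
  m1: --000-,000-0-
  m2: ---0-0 ←essential
  m4: 0---00,00-10-,000-0-
  m5: 00-1-1,00-10-,000-0-
  m12: --1--0,0---00,00-10-,0011--
  m13: 00-1-1,00-10-,0011--
  m14: --1--0,-0111-,0-111-,0011--
  m15: -0111-,0--111,0-111-,00-1-1,0011--
  m16: ---0-0,--000-,-1---0,0---00
  m17: --000- ←essential
  m18: ---0-0,-1---0
  m20: -1---0,0---00
  m22: -1---0,-1011-,01-11-
  m23: -1011-,0--111,01-11-
  m24: ---0-0,--1--0,-1---0,0---00
  m26: ---0-0,--1--0,-1---0,011-1-
  m27: 011-1- ←essential
  m28: --1--0,-1---0,0---00
  m30: --1--0,-1---0,0-111-,01-11-,011-1-
  m31: 0--111,0-111-,01-11-,011-1-
  m32: ---0-0,--000-,1-00--
  m33: --000-,1-00--
  m34: ---0-0,1-00--
  m35: 1-00-- ←essential
  m40: ---0-0,--1--0
  m42: ---0-0,--1--0
  m44: --1--0 ←essential
  m46: --1--0,-0111-
  m47: -0111- ←essential
  m48: ---0-0,--000-,-1---0,1-00--,11-00-
  m49: --000-,1-00--,11-00-
  m50: ---0-0,-1---0,1-00--,110-1-
  m51: 1-00--,110-1-
  m52: -1---0 ←essential
  m54: -1---0,-1011-,110-1-
  m55: -1011-,110-1-
  m56: ---0-0,--1--0,-1---0,11-00-
  m57: 11-00- ←essential
  m58: ---0-0,--1--0,-1---0
  m60: --1--0,-1---0
  m62: --1--0,-1---0
Essential: ---0-0, --000-, --1--0, -0111-, -1---0, 011-1-, 1-00--, 11-00-

8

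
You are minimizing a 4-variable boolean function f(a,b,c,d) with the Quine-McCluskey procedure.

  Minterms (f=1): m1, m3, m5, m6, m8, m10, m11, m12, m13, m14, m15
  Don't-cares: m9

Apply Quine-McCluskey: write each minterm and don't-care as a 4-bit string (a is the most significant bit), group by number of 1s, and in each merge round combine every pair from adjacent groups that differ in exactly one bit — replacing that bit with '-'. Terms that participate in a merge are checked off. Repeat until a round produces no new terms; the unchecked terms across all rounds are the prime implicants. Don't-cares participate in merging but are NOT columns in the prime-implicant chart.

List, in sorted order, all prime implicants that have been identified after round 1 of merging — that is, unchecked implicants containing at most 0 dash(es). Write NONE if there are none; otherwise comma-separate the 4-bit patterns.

NONE

[col 0] 0001*, 0011*, 0101*, 0110*, 1000*, 1001*, 1010*, 1011*, 1100*, 1101*, 1110*, 1111*
[col 1] -001*, -011*, -101*, -110, 0-01*, 00-1*, 1-00*, 1-01*, 1-10*, 1-11*, 10-0*, 10-1*, 100-*, 101-*, 11-0*, 11-1*, 110-*, 111-*
[col 2] --01, -0-1, 1--0*, 1--1*, 1-0-*, 1-1-*, 10--*, 11--*
[col 3] 1---
Prime implicants: --01, -0-1, -110, 1---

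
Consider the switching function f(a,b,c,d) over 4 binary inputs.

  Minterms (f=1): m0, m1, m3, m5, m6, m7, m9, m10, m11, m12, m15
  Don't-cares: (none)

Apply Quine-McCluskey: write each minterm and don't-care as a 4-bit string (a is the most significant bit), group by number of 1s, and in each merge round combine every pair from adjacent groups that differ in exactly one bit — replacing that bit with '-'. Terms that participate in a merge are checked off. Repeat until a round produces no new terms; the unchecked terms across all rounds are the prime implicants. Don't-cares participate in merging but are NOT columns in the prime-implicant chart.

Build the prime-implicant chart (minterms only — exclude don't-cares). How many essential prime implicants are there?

7

Round 0: 0000✓ 0001✓ 0011✓ 0101✓ 0110✓ 0111✓ 1001✓ 1010✓ 1011✓ 1100 1111✓
Round 1: -001✓ -011✓ -111✓ 0-01✓ 0-11✓ 00-1✓ 000- 01-1✓ 011- 1-11✓ 10-1✓ 101-
Round 2: --11 -0-1 0--1
PIs = {--11, -0-1, 0--1, 000-, 011-, 101-, 1100}
Coverage chart:
  m0: 000- ←essential
  m1: -0-1,0--1,000-
  m3: --11,-0-1,0--1
  m5: 0--1 ←essential
  m6: 011- ←essential
  m7: --11,0--1,011-
  m9: -0-1 ←essential
  m10: 101- ←essential
  m11: --11,-0-1,101-
  m12: 1100 ←essential
  m15: --11 ←essential
Essential: --11, -0-1, 0--1, 000-, 011-, 101-, 1100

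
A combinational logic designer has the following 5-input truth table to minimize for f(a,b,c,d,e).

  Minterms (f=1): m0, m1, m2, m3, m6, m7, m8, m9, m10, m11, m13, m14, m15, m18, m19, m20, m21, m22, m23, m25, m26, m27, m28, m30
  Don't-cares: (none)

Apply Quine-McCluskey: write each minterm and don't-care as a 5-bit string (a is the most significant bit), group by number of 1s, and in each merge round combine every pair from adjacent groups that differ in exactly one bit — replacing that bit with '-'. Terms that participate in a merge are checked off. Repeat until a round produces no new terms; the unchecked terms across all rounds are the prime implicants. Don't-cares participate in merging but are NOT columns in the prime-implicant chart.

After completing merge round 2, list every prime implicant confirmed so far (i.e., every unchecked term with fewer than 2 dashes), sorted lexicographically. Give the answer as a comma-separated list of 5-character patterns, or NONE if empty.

Round 0: 00000✓ 00001✓ 00010✓ 00011✓ 00110✓ 00111✓ 01000✓ 01001✓ 01010✓ 01011✓ 01101✓ 01110✓ 01111✓ 10010✓ 10011✓ 10100✓ 10101✓ 10110✓ 10111✓ 11001✓ 11010✓ 11011✓ 11100✓ 11110✓
Round 1: -0010✓ -0011✓ -0110✓ -0111✓ -1001✓ -1010✓ -1011✓ -1110✓ 0-000✓ 0-001✓ 0-010✓ 0-011✓ 0-110✓ 0-111✓ 00-10✓ 00-11✓ 000-0✓ 000-1✓ 0000-✓ 0001-✓ 0011-✓ 01-01✓ 01-10✓ 01-11✓ 010-0✓ 010-1✓ 0100-✓ 0101-✓ 011-1✓ 0111-✓ 1-010✓ 1-011✓ 1-100✓ 1-110✓ 10-10✓ 10-11✓ 1001-✓ 101-0✓ 101-1✓ 1010-✓ 1011-✓ 11-10✓ 110-1✓ 1101-✓ 111-0✓
Round 2: --010✓ --011✓ --110✓ -0-10✓ -0-11✓ -001-✓ -011-✓ -1-10✓ -10-1 -101-✓ 0--10✓ 0--11✓ 0-0-0✓ 0-0-1✓ 0-00-✓ 0-01-✓ 0-11-✓ 00-1-✓ 000--✓ 01--1 01-1-✓ 010--✓ 1--10✓ 1-01-✓ 1-1-0 10-1-✓ 101--
Round 3: ---10 --01- -0-1- 0--1- 0-0--
PIs = {---10, --01-, -0-1-, -10-1, 0--1-, 0-0--, 01--1, 1-1-0, 101--}

NONE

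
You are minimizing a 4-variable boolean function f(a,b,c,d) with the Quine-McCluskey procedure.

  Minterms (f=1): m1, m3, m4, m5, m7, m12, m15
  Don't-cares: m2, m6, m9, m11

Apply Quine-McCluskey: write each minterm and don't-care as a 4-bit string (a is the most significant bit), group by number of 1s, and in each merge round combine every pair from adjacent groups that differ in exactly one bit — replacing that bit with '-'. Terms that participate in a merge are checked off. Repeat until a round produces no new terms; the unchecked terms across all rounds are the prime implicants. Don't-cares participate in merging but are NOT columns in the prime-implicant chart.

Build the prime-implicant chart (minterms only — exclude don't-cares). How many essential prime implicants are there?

[col 0] 0001*, 0010*, 0011*, 0100*, 0101*, 0110*, 0111*, 1001*, 1011*, 1100*, 1111*
[col 1] -001*, -011*, -100, -111*, 0-01*, 0-10*, 0-11*, 00-1*, 001-*, 01-0*, 01-1*, 010-*, 011-*, 1-11*, 10-1*
[col 2] --11, -0-1, 0--1, 0-1-, 01--
Prime implicants: --11, -0-1, -100, 0--1, 0-1-, 01--
PI chart (minterm → PIs covering it):
  1 | -0-1,0--1
  3 | --11,-0-1,0--1,0-1-
  4 | -100,01--
  5 | 0--1,01--
  7 | --11,0--1,0-1-,01--
  12 | -100  (sole → essential)
  15 | --11  (sole → essential)
Essential prime implicants: --11, -100

2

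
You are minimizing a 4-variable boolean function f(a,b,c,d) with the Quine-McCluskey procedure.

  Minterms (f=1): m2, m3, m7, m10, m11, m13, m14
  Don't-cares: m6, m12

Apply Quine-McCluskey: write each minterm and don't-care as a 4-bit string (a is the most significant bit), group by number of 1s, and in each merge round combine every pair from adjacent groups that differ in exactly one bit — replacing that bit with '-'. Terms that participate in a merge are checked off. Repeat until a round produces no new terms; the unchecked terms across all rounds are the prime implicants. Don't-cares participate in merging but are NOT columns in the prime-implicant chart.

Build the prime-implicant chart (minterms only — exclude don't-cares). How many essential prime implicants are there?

Round 0: 0010✓ 0011✓ 0110✓ 0111✓ 1010✓ 1011✓ 1100✓ 1101✓ 1110✓
Round 1: -010✓ -011✓ -110✓ 0-10✓ 0-11✓ 001-✓ 011-✓ 1-10✓ 101-✓ 11-0 110-
Round 2: --10 -01- 0-1-
PIs = {--10, -01-, 0-1-, 11-0, 110-}
Coverage chart:
  m2: --10,-01-,0-1-
  m3: -01-,0-1-
  m7: 0-1- ←essential
  m10: --10,-01-
  m11: -01- ←essential
  m13: 110- ←essential
  m14: --10,11-0
Essential: -01-, 0-1-, 110-

3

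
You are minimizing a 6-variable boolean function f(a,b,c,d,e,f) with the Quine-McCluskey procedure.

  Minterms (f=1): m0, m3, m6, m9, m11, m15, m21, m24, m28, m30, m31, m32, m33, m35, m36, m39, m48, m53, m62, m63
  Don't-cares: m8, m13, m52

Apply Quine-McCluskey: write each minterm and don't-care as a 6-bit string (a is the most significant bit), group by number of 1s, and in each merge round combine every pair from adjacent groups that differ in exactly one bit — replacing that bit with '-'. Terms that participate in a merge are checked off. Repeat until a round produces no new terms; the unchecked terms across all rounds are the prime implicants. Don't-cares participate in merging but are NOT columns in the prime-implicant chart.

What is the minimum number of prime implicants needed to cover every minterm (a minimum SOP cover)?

[col 0] 000000*, 000011*, 000110, 001000*, 001001*, 001011*, 001101*, 001111*, 010101*, 011000*, 011100*, 011110*, 011111*, 100000*, 100001*, 100011*, 100100*, 100111*, 110000*, 110100*, 110101*, 111110*, 111111*
[col 1] -00000, -00011, -10101, -11110*, -11111*, 0-1000, 0-1111, 00-000, 00-011, 001-01*, 001-11*, 0010-1*, 00100-, 0011-1*, 011-00, 0111-0, 01111-*, 1-0000*, 1-0100*, 100-00*, 100-11, 1000-1, 10000-, 110-00*, 11010-, 11111-*
[col 2] -1111-, 001--1, 1-0-00
Prime implicants: -00000, -00011, -10101, -1111-, 0-1000, 0-1111, 00-000, 00-011, 000110, 001--1, 00100-, 011-00, 0111-0, 1-0-00, 100-11, 1000-1, 10000-, 11010-
PI chart (minterm → PIs covering it):
  0 | -00000,00-000
  3 | -00011,00-011
  6 | 000110  (sole → essential)
  9 | 001--1,00100-
  11 | 00-011,001--1
  15 | 0-1111,001--1
  21 | -10101  (sole → essential)
  24 | 0-1000,011-00
  28 | 011-00,0111-0
  30 | -1111-,0111-0
  31 | -1111-,0-1111
  32 | -00000,1-0-00,10000-
  33 | 1000-1,10000-
  35 | -00011,100-11,1000-1
  36 | 1-0-00  (sole → essential)
  39 | 100-11  (sole → essential)
  48 | 1-0-00  (sole → essential)
  53 | -10101,11010-
  62 | -1111-  (sole → essential)
  63 | -1111-  (sole → essential)
Essential prime implicants: -10101, -1111-, 000110, 1-0-00, 100-11
Petrick residual → -00000, -00011, 001--1, 011-00, 1000-1
Minimum SOP uses 10 PIs: b'c'd'e'f' + b'c'd'ef + bc'de'f + bcde + a'b'c'def' + a'b'cf + a'bce'f' + ac'e'f' + ab'c'ef + ab'c'd'f

10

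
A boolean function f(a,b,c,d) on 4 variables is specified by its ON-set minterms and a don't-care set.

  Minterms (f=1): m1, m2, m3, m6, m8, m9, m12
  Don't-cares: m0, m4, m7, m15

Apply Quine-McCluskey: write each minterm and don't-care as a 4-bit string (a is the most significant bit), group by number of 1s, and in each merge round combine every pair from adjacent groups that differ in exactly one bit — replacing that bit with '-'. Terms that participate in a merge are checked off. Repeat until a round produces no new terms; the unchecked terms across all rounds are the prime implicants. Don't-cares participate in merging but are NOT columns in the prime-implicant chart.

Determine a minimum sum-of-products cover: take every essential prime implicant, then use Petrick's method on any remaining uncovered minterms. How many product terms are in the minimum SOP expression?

3

Round 0: 0000✓ 0001✓ 0010✓ 0011✓ 0100✓ 0110✓ 0111✓ 1000✓ 1001✓ 1100✓ 1111✓
Round 1: -000✓ -001✓ -100✓ -111 0-00✓ 0-10✓ 0-11✓ 00-0✓ 00-1✓ 000-✓ 001-✓ 01-0✓ 011-✓ 1-00✓ 100-✓
Round 2: --00 -00- 0--0 0-1- 00--
PIs = {--00, -00-, -111, 0--0, 0-1-, 00--}
Coverage chart:
  m1: -00-,00--
  m2: 0--0,0-1-,00--
  m3: 0-1-,00--
  m6: 0--0,0-1-
  m8: --00,-00-
  m9: -00- ←essential
  m12: --00 ←essential
Essential: --00, -00-
Petrick residual → 0-1-
Min cover (3 terms): c'd' + b'c' + a'c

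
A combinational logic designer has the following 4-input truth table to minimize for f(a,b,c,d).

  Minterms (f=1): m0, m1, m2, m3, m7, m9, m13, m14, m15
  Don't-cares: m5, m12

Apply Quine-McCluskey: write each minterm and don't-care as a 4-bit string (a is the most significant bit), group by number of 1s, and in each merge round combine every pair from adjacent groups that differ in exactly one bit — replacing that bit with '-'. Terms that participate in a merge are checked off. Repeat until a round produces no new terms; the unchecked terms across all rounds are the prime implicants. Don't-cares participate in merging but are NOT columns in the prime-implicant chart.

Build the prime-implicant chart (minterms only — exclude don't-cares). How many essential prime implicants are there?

size-2^0 implicants → 0000(✓)  0001(✓)  0010(✓)  0011(✓)  0101(✓)  0111(✓)  1001(✓)  1100(✓)  1101(✓)  1110(✓)  1111(✓)
size-2^1 implicants → -001(✓)  -101(✓)  -111(✓)  0-01(✓)  0-11(✓)  00-0(✓)  00-1(✓)  000-(✓)  001-(✓)  01-1(✓)  1-01(✓)  11-0(✓)  11-1(✓)  110-(✓)  111-(✓)
size-2^2 implicants → --01  -1-1  0--1  00--  11--
Unchecked terms (primes): --01, -1-1, 0--1, 00--, 11--
Minterm coverage:
  m0 ⊆ 00-- [E]
  m1 ⊆ --01,0--1,00--
  m2 ⊆ 00-- [E]
  m3 ⊆ 0--1,00--
  m7 ⊆ -1-1,0--1
  m9 ⊆ --01 [E]
  m13 ⊆ --01,-1-1,11--
  m14 ⊆ 11-- [E]
  m15 ⊆ -1-1,11--
E = {--01, 00--, 11--}

3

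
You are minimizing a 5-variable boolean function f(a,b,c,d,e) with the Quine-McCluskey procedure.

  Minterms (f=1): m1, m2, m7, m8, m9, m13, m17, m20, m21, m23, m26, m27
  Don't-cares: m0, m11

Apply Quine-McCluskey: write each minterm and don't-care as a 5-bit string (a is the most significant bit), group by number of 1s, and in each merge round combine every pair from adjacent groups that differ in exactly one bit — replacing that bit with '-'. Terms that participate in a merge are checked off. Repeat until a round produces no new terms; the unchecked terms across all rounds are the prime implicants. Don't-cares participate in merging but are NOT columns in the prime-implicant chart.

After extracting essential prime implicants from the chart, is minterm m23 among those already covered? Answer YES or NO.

[col 0] 00000*, 00001*, 00010*, 00111*, 01000*, 01001*, 01011*, 01101*, 10001*, 10100*, 10101*, 10111*, 11010*, 11011*
[col 1] -0001, -0111, -1011, 0-000*, 0-001*, 000-0, 0000-*, 01-01, 010-1, 0100-*, 10-01, 101-1, 1010-, 1101-
[col 2] 0-00-
Prime implicants: -0001, -0111, -1011, 0-00-, 000-0, 01-01, 010-1, 10-01, 101-1, 1010-, 1101-
PI chart (minterm → PIs covering it):
  1 | -0001,0-00-
  2 | 000-0  (sole → essential)
  7 | -0111  (sole → essential)
  8 | 0-00-  (sole → essential)
  9 | 0-00-,01-01,010-1
  13 | 01-01  (sole → essential)
  17 | -0001,10-01
  20 | 1010-  (sole → essential)
  21 | 10-01,101-1,1010-
  23 | -0111,101-1
  26 | 1101-  (sole → essential)
  27 | -1011,1101-
Essential prime implicants: -0111, 0-00-, 000-0, 01-01, 1010-, 1101-

YES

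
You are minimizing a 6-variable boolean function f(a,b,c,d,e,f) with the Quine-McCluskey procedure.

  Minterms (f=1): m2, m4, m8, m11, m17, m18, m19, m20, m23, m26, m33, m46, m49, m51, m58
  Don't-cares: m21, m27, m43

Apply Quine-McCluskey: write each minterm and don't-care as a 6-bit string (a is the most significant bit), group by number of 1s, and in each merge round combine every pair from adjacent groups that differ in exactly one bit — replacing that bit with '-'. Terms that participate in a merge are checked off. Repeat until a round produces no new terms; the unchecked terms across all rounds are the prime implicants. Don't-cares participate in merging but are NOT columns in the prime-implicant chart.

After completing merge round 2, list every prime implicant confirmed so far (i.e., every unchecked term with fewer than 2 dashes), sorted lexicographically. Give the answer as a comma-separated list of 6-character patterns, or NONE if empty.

size-2^0 implicants → 000010(✓)  000100(✓)  001000  001011(✓)  010001(✓)  010010(✓)  010011(✓)  010100(✓)  010101(✓)  010111(✓)  011010(✓)  011011(✓)  100001(✓)  101011(✓)  101110  110001(✓)  110011(✓)  111010(✓)
size-2^1 implicants → -01011  -10001(✓)  -10011(✓)  -11010  0-0010  0-0100  0-1011  01-010(✓)  01-011(✓)  010-01(✓)  010-11(✓)  0100-1(✓)  01001-(✓)  0101-1(✓)  01010-  01101-(✓)  1-0001  1100-1(✓)
size-2^2 implicants → -100-1  01-01-  010--1
Unchecked terms (primes): -01011, -100-1, -11010, 0-0010, 0-0100, 0-1011, 001000, 01-01-, 010--1, 01010-, 1-0001, 101110

-01011, -11010, 0-0010, 0-0100, 0-1011, 001000, 01010-, 1-0001, 101110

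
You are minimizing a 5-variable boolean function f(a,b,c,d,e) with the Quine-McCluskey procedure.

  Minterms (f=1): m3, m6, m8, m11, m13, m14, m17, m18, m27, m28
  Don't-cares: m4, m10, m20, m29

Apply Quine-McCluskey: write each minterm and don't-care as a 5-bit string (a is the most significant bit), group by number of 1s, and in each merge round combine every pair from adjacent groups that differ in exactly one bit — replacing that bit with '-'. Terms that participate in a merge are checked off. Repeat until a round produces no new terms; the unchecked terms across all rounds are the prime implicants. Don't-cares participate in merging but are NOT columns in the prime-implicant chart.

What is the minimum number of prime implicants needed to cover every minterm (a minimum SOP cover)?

8

[col 0] 00011*, 00100*, 00110*, 01000*, 01010*, 01011*, 01101*, 01110*, 10001, 10010, 10100*, 11011*, 11100*, 11101*
[col 1] -0100, -1011, -1101, 0-011, 0-110, 001-0, 01-10, 010-0, 0101-, 1-100, 1110-
Prime implicants: -0100, -1011, -1101, 0-011, 0-110, 001-0, 01-10, 010-0, 0101-, 1-100, 10001, 10010, 1110-
PI chart (minterm → PIs covering it):
  3 | 0-011  (sole → essential)
  6 | 0-110,001-0
  8 | 010-0  (sole → essential)
  11 | -1011,0-011,0101-
  13 | -1101  (sole → essential)
  14 | 0-110,01-10
  17 | 10001  (sole → essential)
  18 | 10010  (sole → essential)
  27 | -1011  (sole → essential)
  28 | 1-100,1110-
Essential prime implicants: -1011, -1101, 0-011, 010-0, 10001, 10010
Petrick residual → 0-110, 1-100
Minimum SOP uses 8 PIs: bc'de + bcd'e + a'c'de + a'cde' + a'bc'e' + acd'e' + ab'c'd'e + ab'c'de'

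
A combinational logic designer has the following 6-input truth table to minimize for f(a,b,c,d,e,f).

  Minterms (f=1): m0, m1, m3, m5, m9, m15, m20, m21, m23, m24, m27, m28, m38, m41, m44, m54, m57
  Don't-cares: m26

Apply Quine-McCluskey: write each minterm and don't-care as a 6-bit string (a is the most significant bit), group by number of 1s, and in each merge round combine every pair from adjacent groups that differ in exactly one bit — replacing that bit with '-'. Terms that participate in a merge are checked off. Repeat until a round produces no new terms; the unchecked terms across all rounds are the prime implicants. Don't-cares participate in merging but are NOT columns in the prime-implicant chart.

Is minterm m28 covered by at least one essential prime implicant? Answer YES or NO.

NO

size-2^0 implicants → 000000(✓)  000001(✓)  000011(✓)  000101(✓)  001001(✓)  001111  010100(✓)  010101(✓)  010111(✓)  011000(✓)  011010(✓)  011011(✓)  011100(✓)  100110(✓)  101001(✓)  101100  110110(✓)  111001(✓)
size-2^1 implicants → -01001  0-0101  00-001  000-01  0000-1  00000-  01-100  0101-1  01010-  011-00  0110-0  01101-  1-0110  1-1001
Unchecked terms (primes): -01001, 0-0101, 00-001, 000-01, 0000-1, 00000-, 001111, 01-100, 0101-1, 01010-, 011-00, 0110-0, 01101-, 1-0110, 1-1001, 101100
Minterm coverage:
  m0 ⊆ 00000- [E]
  m1 ⊆ 00-001,000-01,0000-1,00000-
  m3 ⊆ 0000-1 [E]
  m5 ⊆ 0-0101,000-01
  m9 ⊆ -01001,00-001
  m15 ⊆ 001111 [E]
  m20 ⊆ 01-100,01010-
  m21 ⊆ 0-0101,0101-1,01010-
  m23 ⊆ 0101-1 [E]
  m24 ⊆ 011-00,0110-0
  m27 ⊆ 01101- [E]
  m28 ⊆ 01-100,011-00
  m38 ⊆ 1-0110 [E]
  m41 ⊆ -01001,1-1001
  m44 ⊆ 101100 [E]
  m54 ⊆ 1-0110 [E]
  m57 ⊆ 1-1001 [E]
E = {0000-1, 00000-, 001111, 0101-1, 01101-, 1-0110, 1-1001, 101100}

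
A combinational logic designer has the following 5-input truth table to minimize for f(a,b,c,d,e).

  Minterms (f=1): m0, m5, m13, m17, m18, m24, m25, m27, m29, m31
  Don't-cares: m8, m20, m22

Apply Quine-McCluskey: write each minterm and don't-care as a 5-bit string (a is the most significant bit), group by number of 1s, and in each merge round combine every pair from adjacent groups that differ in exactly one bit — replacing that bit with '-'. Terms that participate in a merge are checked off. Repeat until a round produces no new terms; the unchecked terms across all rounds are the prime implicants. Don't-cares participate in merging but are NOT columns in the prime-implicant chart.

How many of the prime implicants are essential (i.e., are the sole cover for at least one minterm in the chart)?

[col 0] 00000*, 00101*, 01000*, 01101*, 10001*, 10010*, 10100*, 10110*, 11000*, 11001*, 11011*, 11101*, 11111*
[col 1] -1000, -1101, 0-000, 0-101, 1-001, 10-10, 101-0, 11-01*, 11-11*, 110-1*, 1100-, 111-1*
[col 2] 11--1
Prime implicants: -1000, -1101, 0-000, 0-101, 1-001, 10-10, 101-0, 11--1, 1100-
PI chart (minterm → PIs covering it):
  0 | 0-000  (sole → essential)
  5 | 0-101  (sole → essential)
  13 | -1101,0-101
  17 | 1-001  (sole → essential)
  18 | 10-10  (sole → essential)
  24 | -1000,1100-
  25 | 1-001,11--1,1100-
  27 | 11--1  (sole → essential)
  29 | -1101,11--1
  31 | 11--1  (sole → essential)
Essential prime implicants: 0-000, 0-101, 1-001, 10-10, 11--1

5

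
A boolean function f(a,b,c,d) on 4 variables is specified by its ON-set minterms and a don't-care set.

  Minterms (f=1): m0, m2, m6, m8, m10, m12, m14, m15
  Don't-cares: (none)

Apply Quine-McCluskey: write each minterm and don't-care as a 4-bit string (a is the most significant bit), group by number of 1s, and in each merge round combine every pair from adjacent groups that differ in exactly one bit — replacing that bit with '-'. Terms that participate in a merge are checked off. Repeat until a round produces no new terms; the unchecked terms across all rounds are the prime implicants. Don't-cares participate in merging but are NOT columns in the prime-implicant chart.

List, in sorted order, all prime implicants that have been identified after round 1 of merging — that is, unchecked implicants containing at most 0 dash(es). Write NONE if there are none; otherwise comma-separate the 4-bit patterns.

size-2^0 implicants → 0000(✓)  0010(✓)  0110(✓)  1000(✓)  1010(✓)  1100(✓)  1110(✓)  1111(✓)
size-2^1 implicants → -000(✓)  -010(✓)  -110(✓)  0-10(✓)  00-0(✓)  1-00(✓)  1-10(✓)  10-0(✓)  11-0(✓)  111-
size-2^2 implicants → --10  -0-0  1--0
Unchecked terms (primes): --10, -0-0, 1--0, 111-

NONE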